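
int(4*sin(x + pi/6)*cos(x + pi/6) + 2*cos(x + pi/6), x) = 2*(sin(x + pi/6) + 1)*sin(x + pi/6) + C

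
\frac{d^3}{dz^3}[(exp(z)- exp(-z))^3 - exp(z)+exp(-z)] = (27*exp(6*z) - 4*exp(4*z) - 4*exp(2*z) + 27)*exp(-3*z)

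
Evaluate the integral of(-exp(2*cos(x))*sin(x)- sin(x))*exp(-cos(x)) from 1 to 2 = -exp(cos(1)) - exp(-cos(2)) + exp(-cos(1)) + exp(cos(2))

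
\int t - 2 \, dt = t^2/2 - 2*t + C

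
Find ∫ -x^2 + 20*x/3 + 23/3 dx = -x^3/3 + 10*x^2/3 + 23*x/3 + C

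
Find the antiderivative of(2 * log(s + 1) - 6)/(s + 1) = (log(s + 1) - 3)^2 + C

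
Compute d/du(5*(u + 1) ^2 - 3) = 10*u + 10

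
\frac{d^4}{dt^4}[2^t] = 2^t*log(2)^4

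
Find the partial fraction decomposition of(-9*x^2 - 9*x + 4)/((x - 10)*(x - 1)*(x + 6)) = -19/(8*(x + 6)) + 2/(9*(x - 1)) - 493/(72*(x - 10))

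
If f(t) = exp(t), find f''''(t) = exp(t)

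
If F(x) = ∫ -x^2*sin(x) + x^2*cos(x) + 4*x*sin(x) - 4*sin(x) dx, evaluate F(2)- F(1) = -sin(1) + 2*cos(2) - cos(1) + 2*sin(2)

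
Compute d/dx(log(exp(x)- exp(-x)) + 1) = (exp(2*x) + 1)/(exp(2*x) - 1)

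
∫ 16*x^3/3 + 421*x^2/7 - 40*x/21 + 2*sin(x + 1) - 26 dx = (x + 15)*(28*x^3 + x^2 - 35*x - 21)/21 - 2*cos(x + 1) + C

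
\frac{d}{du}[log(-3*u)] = 1/u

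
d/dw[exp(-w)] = -exp(-w)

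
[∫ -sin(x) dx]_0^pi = -2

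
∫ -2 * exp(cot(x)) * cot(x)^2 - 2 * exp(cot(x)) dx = 2*exp(cot(x)) + C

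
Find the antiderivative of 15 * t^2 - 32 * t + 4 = 5*t^3 - 16*t^2 + 4*t + C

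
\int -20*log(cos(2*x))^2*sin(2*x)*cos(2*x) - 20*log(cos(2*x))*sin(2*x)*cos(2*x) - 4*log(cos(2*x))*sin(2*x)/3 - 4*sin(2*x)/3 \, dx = (15*log(cos(2*x))*cos(2*x) + 2)*log(cos(2*x))*cos(2*x)/3 + C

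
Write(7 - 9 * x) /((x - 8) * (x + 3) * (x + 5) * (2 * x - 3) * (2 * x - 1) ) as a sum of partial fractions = 2/(231*(2*x - 1)) + 2/(117*(2*x - 3)) + 2/(143*(x + 5)) - 17/(693*(x + 3)) - 1/(429*(x - 8))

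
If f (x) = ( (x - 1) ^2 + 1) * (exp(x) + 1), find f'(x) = x^2*exp(x) + 2*x - 2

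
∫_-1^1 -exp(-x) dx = -E + exp(-1)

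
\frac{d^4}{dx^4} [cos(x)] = cos(x)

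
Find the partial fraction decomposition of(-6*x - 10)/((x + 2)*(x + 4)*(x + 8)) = 19/(12*(x + 8)) - 7/(4*(x + 4)) + 1/(6*(x + 2))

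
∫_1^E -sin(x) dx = cos(E) - cos(1)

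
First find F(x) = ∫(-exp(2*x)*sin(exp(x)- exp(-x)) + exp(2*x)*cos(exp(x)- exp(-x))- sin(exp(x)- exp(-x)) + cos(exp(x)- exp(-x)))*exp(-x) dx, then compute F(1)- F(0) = -1 + cos(E - exp(-1)) + sin(E - exp(-1))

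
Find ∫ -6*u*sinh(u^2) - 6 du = -6*u - 3*cosh(u^2) + C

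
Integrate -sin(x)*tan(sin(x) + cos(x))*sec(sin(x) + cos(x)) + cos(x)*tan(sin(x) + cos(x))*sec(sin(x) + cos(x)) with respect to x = sec(sin(x) + cos(x)) + C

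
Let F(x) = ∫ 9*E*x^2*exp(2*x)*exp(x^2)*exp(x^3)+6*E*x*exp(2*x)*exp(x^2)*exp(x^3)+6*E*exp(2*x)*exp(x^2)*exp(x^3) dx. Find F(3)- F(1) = -3*exp(5) + 3*exp(43)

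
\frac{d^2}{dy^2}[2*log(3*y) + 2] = -2/y^2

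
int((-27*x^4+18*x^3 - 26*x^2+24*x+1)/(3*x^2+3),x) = -3*x^3 + 3*x^2 + x/3 + log(x^2 + 1) + C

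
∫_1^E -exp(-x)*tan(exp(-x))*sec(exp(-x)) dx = -sec(exp(-1)) + sec(exp(-E))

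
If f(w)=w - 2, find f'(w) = 1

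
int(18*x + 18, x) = 9*x^2 + 18*x + C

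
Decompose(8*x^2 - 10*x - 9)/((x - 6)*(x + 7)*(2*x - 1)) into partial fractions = 16/(55*(2*x - 1)) + 151/(65*(x + 7)) + 219/(143*(x - 6))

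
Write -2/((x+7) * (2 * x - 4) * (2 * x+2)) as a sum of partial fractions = -1/(108*(x + 7)) + 1/(36*(x + 1)) - 1/(54*(x - 2))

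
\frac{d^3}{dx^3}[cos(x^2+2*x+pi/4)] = 8*x^3*sin(x^2 + 2*x + pi/4) + 24*x^2*sin(x^2 + 2*x + pi/4) + 24*x*sin(x^2 + 2*x + pi/4) - 12*x*cos(x^2 + 2*x + pi/4) + 8*sin(x^2 + 2*x + pi/4) - 12*cos(x^2 + 2*x + pi/4)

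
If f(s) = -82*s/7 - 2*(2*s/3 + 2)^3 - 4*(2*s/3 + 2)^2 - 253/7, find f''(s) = -32*s/9 - 128/9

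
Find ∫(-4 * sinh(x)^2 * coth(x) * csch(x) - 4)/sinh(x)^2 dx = 4/tanh(x) + 4/sinh(x) + C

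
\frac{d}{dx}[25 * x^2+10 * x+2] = 50*x + 10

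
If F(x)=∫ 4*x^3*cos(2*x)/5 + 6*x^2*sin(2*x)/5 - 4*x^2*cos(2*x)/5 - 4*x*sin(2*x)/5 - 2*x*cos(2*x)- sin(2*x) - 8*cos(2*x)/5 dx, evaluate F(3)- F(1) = 17*sin(6)/5 + 9*sin(2)/5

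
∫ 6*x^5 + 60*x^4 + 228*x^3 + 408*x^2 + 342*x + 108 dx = x^6 + 12*x^5 + 57*x^4 + 136*x^3 + 171*x^2 + 108*x + C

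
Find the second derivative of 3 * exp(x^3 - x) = 27*x^4*exp(x^3 - x) - 18*x^2*exp(x^3 - x) + 18*x*exp(x^3 - x) + 3*exp(x^3 - x)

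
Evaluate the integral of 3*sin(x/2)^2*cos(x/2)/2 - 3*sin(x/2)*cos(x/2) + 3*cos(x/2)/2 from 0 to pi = 1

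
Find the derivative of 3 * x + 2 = 3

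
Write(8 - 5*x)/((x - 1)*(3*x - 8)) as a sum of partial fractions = -16/(5*(3*x - 8)) - 3/(5*(x - 1))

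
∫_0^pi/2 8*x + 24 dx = -36 + (pi + 6)^2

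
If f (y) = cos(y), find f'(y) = -sin(y)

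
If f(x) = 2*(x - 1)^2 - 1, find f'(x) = 4*x - 4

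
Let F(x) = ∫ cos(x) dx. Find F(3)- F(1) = -sin(1) + sin(3)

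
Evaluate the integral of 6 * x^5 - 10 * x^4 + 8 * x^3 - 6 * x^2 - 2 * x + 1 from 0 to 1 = -1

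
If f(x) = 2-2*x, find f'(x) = -2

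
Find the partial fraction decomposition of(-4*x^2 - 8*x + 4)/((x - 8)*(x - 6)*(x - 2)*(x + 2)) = -1/(80*(x + 2)) - 7/(24*(x - 2)) + 47/(16*(x - 6)) - 79/(30*(x - 8))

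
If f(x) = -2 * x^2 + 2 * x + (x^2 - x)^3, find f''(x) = 30*x^4 - 60*x^3 + 36*x^2 - 6*x - 4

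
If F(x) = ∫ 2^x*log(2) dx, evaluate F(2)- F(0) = 3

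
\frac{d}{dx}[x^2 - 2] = 2*x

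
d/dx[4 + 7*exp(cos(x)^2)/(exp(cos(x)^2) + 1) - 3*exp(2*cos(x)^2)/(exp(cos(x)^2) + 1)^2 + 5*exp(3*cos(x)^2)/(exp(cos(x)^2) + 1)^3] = -2*E*(7*exp(2*sin(x)^2) + 8*E*exp(sin(x)^2) + 16*exp(2))*exp(sin(x)^2)*sin(x)*cos(x)/(exp(sin(x)^2) + E)^4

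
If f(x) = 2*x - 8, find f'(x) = 2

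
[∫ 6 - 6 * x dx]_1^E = -3*(-1 + E)^2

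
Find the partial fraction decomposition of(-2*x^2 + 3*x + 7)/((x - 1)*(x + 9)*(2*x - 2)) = -91/(100*(x + 9)) - 9/(100*(x - 1)) + 2/(5*(x - 1)^2)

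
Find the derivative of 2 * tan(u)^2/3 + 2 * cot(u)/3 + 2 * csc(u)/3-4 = 4*sin(u)/(3*cos(u)^3) - 2*cos(u)/(3*sin(u)^2) - 2/(3*sin(u)^2)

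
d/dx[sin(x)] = cos(x)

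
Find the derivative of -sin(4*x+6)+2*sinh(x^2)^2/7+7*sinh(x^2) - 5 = 4*x*sinh(2*x^2)/7 + 14*x*cosh(x^2) - 4*cos(4*x + 6)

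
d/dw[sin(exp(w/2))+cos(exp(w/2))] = sqrt(2)*exp(w/2)*cos(exp(w/2) + pi/4)/2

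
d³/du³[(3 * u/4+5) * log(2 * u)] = (40 - 3*u)/(4*u^3)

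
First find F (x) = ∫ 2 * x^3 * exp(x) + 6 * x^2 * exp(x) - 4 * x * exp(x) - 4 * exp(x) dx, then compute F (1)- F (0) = -2*E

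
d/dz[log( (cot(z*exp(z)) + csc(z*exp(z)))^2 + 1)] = -(z/tan(z*exp(z)) + z/sin(z*exp(z)) + 1/tan(z*exp(z)) + 1/sin(z*exp(z)))*exp(z)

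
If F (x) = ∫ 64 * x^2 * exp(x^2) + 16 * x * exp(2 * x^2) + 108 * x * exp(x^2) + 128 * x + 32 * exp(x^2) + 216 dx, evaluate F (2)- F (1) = -4*(E + 10)^2 - 6*E + 24 + 6*exp(4) + 4*(14 + exp(4))^2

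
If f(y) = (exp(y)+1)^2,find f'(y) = 2*exp(2*y) + 2*exp(y)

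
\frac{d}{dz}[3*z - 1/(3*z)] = (9*z^2 + 1)/(3*z^2)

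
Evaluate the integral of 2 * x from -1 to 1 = 0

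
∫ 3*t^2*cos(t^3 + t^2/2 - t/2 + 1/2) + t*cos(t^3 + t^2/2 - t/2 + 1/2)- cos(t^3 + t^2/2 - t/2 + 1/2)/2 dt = sin(t^3 + t^2/2 - t/2 + 1/2) + C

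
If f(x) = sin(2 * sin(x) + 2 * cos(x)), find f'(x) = 2*sqrt(2)*(1 - 2*sin(sqrt(2)*sin(x + pi/4))^2)*cos(x + pi/4)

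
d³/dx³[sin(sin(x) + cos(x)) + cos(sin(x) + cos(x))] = 2*(2*sin(x)*cos(x)*cos(sqrt(2)*sin(x + pi/4) + pi/4) + 3*sqrt(2)*sin(x + pi/4)*sin(sqrt(2)*sin(x + pi/4) + pi/4) - 2*cos(sqrt(2)*sin(x + pi/4) + pi/4))*cos(x + pi/4)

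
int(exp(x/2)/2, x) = exp(x/2) + C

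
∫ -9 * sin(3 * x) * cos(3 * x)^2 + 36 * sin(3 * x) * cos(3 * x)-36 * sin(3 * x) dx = (cos(3*x) - 2)^3 + C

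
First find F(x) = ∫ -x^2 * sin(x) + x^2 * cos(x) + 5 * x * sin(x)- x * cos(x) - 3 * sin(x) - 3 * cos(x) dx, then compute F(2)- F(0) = -2*sin(2) - 2*cos(2)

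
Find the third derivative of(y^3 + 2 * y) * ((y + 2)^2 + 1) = 60*y^2 + 96*y + 42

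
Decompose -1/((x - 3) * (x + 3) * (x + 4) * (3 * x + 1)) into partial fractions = 27/(880*(3*x + 1)) + 1/(77*(x + 4)) - 1/(48*(x + 3)) - 1/(420*(x - 3))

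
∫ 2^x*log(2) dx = 2^x + C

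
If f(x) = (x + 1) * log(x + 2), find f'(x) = (x*log(x + 2) + x + 2*log(x + 2) + 1)/(x + 2)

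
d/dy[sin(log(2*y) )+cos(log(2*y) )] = sqrt(2)*cos(log(y) + log(2) + pi/4)/y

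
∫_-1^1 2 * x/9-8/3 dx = -16/3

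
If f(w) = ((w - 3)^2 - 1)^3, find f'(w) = 6*w^5 - 90*w^4 + 528*w^3 - 1512*w^2 + 2112*w - 1152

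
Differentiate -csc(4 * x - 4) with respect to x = 4*cot(4*x - 4)*csc(4*x - 4)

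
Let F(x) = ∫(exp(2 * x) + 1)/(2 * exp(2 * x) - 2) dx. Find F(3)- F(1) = -log(E - exp(-1))/2 + log(-exp(-3) + exp(3))/2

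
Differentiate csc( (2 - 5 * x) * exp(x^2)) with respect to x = 2*(10*x^2 - 4*x + 5)*exp(x^2)*cos((5*x - 2)*exp(x^2))/(1 - cos(2*(5*x - 2)*exp(x^2)))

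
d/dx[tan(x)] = cos(x)^(-2)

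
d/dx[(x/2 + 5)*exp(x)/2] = x*exp(x)/4 + 11*exp(x)/4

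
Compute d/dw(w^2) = 2*w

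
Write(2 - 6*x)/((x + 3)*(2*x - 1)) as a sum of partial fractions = -2/(7*(2*x - 1)) - 20/(7*(x + 3))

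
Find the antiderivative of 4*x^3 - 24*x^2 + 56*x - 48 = x^4 - 8*x^3 + 28*x^2 - 48*x + C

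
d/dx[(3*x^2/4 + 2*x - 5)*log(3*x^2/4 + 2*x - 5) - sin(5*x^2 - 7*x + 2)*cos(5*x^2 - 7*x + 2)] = 3*x*log(3*x^2/4 + 2*x - 5)/2 + 10*x*sin(5*x^2 - 7*x + 2)^2 - 10*x*cos(5*x^2 - 7*x + 2)^2 + 3*x/2 + 2*log(3*x^2/4 + 2*x - 5) - 7*sin(5*x^2 - 7*x + 2)^2 + 7*cos(5*x^2 - 7*x + 2)^2 + 2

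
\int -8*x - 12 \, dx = -4*x^2 - 12*x + C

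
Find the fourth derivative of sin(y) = sin(y)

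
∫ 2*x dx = x^2 + C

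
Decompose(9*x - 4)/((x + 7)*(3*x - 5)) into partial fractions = 33/(26*(3*x - 5)) + 67/(26*(x + 7))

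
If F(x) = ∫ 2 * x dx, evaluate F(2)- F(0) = 4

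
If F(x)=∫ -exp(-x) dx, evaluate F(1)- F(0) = -1 + exp(-1)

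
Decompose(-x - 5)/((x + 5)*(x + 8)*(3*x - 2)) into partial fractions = -3/(26*(3*x - 2)) + 1/(26*(x + 8))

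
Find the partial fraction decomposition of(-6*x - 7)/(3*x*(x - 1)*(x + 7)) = 5/(24*(x + 7)) - 13/(24*(x - 1)) + 1/(3*x)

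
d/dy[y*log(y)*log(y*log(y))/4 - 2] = log(y)*log(y*log(y))/4 + log(y)/4 + log(y*log(y))/4 + 1/4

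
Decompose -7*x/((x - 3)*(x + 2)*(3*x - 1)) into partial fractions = 3/(8*(3*x - 1)) + 2/(5*(x + 2)) - 21/(40*(x - 3))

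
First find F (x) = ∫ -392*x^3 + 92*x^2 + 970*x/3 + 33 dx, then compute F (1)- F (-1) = 382/3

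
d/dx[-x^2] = -2*x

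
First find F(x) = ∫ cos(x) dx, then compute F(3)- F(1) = -sin(1) + sin(3)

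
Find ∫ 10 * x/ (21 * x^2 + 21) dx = 5*log(x^2 + 1)/21 + C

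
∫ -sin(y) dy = cos(y) + C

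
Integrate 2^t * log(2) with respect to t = 2^t + C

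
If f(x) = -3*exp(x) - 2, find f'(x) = -3*exp(x)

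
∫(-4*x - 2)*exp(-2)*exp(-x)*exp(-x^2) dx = 2*exp(-x^2 - x - 2) + C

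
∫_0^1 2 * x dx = 1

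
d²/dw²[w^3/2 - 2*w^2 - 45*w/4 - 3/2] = 3*w - 4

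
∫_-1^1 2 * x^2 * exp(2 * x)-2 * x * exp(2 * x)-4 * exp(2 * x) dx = -2*exp(2) - 2*exp(-2)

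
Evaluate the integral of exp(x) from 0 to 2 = -1 + exp(2)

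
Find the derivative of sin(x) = cos(x)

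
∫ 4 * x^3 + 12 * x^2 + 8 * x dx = x^4 + 4*x^3 + 4*x^2 + C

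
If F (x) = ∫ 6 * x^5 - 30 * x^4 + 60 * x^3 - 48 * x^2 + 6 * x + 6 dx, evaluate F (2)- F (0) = 8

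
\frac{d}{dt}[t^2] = 2*t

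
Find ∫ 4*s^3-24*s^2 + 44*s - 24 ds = s^4 - 8*s^3 + 22*s^2 - 24*s + C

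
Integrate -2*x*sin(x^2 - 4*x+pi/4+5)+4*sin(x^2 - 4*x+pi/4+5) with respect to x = cos((x - 2)^2 + pi/4 + 1) + C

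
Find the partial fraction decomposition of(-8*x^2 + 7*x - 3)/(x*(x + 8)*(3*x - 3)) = -571/(216*(x + 8)) - 4/(27*(x - 1)) + 1/(8*x)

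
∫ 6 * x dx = 3*x^2 + C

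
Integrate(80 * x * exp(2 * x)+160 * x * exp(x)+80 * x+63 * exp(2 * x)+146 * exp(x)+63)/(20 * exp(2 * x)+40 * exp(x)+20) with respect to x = ((exp(x) + 1)*(40*x^2 + 63*x - 220)/20 + exp(x))/(exp(x) + 1) + C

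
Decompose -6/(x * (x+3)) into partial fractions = 2/(x + 3) - 2/x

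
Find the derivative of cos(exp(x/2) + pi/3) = -exp(x/2)*sin(exp(x/2) + pi/3)/2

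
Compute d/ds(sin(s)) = cos(s)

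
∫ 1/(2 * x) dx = log(x)/2 + C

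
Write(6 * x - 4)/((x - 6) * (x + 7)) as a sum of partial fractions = 46/(13*(x + 7)) + 32/(13*(x - 6))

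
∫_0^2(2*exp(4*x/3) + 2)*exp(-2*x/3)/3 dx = -exp(-4/3) + exp(4/3)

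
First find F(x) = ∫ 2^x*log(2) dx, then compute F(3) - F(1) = 6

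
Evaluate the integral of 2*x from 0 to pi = pi^2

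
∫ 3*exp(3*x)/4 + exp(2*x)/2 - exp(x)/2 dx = (exp(2*x) + exp(x) - 2)*exp(x)/4 + C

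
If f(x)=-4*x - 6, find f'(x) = -4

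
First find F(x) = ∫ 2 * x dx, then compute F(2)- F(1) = 3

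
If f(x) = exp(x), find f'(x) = exp(x)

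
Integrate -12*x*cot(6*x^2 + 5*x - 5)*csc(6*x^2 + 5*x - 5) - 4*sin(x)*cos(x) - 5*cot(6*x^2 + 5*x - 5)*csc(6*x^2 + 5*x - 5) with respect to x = -2*sin(x)^2 + csc(6*x^2 + 5*x - 5) + C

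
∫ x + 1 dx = x^2/2 + x + C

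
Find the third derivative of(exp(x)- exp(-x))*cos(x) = -2*sqrt(2)*(exp(2*x)*sin(x + pi/4) + cos(x + pi/4))*exp(-x)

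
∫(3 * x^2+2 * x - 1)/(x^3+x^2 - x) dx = log(x*(x^2 + x - 1)) + C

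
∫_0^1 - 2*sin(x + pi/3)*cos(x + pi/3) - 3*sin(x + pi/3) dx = -7/4 + 3*cos(1 + pi/3) + cos(1 + pi/3)^2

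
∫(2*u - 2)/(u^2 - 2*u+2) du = log((u - 1)^2 + 1) + C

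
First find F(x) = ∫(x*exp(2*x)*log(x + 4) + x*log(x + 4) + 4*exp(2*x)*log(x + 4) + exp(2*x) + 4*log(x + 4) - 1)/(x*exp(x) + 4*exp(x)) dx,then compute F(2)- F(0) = (-exp(-2) + exp(2))*log(6)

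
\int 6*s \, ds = 3*s^2 + C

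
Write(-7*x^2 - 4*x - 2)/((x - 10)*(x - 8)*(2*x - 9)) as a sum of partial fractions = -647/(77*(2*x - 9)) + 241/(7*(x - 8)) - 371/(11*(x - 10))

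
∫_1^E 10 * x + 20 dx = -45 + 5*(2 + E)^2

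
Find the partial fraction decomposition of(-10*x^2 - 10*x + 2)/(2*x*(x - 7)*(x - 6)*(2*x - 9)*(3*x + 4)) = -9/(7000*(3*x + 4)) - 1964/(4725*(2*x - 9)) + 19/(36*(x - 6)) - 279/(875*(x - 7)) - 1/(1512*x)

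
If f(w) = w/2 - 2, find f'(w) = 1/2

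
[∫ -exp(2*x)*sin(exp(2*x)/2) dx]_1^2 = cos(exp(4)/2) - cos(exp(2)/2)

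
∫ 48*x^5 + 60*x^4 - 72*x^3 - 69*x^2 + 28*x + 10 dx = 8*x^6 + 12*x^5 - 18*x^4 - 23*x^3 + 14*x^2 + 10*x + C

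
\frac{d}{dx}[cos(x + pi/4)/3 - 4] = -sin(x + pi/4)/3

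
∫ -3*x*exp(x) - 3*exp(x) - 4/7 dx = x*(-21*exp(x) - 4)/7 + C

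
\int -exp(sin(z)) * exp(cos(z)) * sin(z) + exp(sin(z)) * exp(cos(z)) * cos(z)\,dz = exp(sqrt(2)*sin(z + pi/4)) + C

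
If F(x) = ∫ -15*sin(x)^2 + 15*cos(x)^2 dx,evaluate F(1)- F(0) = 15*sin(2)/2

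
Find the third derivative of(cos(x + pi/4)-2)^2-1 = -4*sin(x + pi/4) + 4*cos(2*x)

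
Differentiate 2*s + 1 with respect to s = 2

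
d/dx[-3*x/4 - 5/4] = -3/4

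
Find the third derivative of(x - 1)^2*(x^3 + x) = 60*x^2 - 48*x + 12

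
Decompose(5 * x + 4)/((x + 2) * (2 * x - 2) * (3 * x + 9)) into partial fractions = -11/(24*(x + 3)) + 1/(3*(x + 2)) + 1/(8*(x - 1))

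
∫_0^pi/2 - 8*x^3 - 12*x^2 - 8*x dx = (-pi - 2)*(-1 + pi/2 + pi^2/4 + pi^3/8) - 2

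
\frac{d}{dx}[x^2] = 2*x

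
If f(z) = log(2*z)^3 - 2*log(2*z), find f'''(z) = (6*log(z)^2 - 18*log(z) + 12*log(2)*log(z) - 18*log(2) + 2 + 6*log(2)^2)/z^3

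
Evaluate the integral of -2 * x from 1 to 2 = -3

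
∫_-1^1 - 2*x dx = 0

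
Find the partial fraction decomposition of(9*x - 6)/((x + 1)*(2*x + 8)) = 7/(x + 4) - 5/(2*(x + 1))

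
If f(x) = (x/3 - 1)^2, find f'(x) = 2*x/9 - 2/3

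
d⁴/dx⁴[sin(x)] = sin(x)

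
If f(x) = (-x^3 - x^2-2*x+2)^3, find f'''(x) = -504*x^6 - 1008*x^5 - 1890*x^4 - 840*x^3 - 360*x^2 + 432*x + 24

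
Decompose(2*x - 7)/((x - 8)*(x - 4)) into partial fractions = -1/(4*(x - 4)) + 9/(4*(x - 8))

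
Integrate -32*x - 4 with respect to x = -16*x^2 - 4*x + C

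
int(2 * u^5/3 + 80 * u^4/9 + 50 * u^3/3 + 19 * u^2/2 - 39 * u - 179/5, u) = u^6/9 + 16*u^5/9 + 25*u^4/6 + 19*u^3/6 - 39*u^2/2 - 179*u/5 + C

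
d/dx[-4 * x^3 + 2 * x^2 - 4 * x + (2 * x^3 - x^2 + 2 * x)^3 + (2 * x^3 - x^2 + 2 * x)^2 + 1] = 72*x^8 - 96*x^7 + 210*x^6 - 126*x^5 + 130*x^4 - 12*x^3 + 12*x - 4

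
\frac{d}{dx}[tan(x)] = cos(x)^(-2)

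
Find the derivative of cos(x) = -sin(x)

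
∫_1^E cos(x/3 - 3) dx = -3*sin(3 - E/3) + 3*sin(8/3)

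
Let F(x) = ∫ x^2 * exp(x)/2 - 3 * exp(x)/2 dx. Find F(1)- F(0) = 1/2 - E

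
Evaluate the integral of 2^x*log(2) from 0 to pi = -1 + 2^pi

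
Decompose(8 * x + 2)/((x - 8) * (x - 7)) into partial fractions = -58/(x - 7) + 66/(x - 8)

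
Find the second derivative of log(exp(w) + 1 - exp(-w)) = (exp(3*w) - 4*exp(2*w) - exp(w))/(exp(4*w) + 2*exp(3*w) - exp(2*w) - 2*exp(w) + 1)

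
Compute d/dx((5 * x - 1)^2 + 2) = 50*x - 10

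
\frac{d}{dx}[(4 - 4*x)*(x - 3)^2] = -12*x^2 + 56*x - 60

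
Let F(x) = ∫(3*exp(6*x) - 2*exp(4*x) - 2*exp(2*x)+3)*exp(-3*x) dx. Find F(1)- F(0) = -exp(-1) + E + (E - exp(-1))^3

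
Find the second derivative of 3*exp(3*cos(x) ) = 9*(3*sin(x)^2 - cos(x))*exp(3*cos(x))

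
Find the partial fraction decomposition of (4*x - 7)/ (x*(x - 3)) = 5/(3*(x - 3)) + 7/(3*x)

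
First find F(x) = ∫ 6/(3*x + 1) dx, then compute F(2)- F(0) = 2*log(7)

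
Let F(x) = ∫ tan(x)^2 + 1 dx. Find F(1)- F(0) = tan(1)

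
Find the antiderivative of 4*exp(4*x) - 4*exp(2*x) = (exp(2*x) - 1)^2 + C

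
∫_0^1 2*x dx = 1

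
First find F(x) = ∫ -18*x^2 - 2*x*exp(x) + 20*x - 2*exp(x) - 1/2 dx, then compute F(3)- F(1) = -6*exp(3) - 77 + 2*E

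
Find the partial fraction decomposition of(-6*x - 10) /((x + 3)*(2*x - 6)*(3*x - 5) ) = 45/(28*(3*x - 5)) + 1/(21*(x + 3)) - 7/(12*(x - 3))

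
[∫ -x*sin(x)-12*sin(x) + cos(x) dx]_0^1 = -12 + 13*cos(1)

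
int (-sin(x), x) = cos(x) + C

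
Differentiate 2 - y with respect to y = -1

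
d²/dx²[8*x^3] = 48*x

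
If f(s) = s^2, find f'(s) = 2*s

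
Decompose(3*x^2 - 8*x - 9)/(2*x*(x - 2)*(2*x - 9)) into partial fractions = 7/(10*(2*x - 9)) + 13/(20*(x - 2)) - 1/(4*x)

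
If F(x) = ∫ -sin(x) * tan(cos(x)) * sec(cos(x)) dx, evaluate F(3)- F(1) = -sec(cos(1)) + sec(cos(3))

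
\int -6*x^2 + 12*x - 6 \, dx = -2*x^3 + 6*x^2 - 6*x + C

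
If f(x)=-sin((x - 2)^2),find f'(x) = 2*(2 - x)*cos(x^2 - 4*x + 4)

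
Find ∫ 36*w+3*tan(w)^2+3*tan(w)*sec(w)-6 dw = 18*w^2 - 9*w + 3*tan(w) + 3/cos(w) + C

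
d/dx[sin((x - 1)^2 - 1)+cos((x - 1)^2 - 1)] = -2*x*sin(x*(x - 2)) + 2*x*cos(x*(x - 2)) + 2*sin(x*(x - 2)) - 2*cos(x*(x - 2))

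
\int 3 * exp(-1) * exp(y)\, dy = 3*exp(y - 1) + C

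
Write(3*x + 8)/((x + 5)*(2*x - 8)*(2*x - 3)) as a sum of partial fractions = -5/(13*(2*x - 3)) - 7/(234*(x + 5)) + 2/(9*(x - 4))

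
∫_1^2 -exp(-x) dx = -exp(-1) + exp(-2)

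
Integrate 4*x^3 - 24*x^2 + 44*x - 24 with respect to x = x^4 - 8*x^3 + 22*x^2 - 24*x + C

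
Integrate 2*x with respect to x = x^2 + C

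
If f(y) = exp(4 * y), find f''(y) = 16*exp(4*y)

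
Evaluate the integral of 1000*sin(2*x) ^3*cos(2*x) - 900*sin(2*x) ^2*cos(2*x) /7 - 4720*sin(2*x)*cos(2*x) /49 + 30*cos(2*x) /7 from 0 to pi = 0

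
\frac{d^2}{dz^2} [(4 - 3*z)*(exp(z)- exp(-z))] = (-3*z*exp(2*z) + 3*z - 2*exp(2*z) - 10)*exp(-z)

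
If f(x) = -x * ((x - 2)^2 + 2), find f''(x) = 8 - 6*x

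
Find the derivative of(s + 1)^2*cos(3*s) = -3*s^2*sin(3*s) - 6*s*sin(3*s) + 2*s*cos(3*s) - 3*sin(3*s) + 2*cos(3*s)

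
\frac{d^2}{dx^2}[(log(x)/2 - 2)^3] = (-3*log(x)^2 + 30*log(x) - 72)/(8*x^2)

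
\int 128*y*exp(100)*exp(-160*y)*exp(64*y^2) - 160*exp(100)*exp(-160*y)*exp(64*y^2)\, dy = exp(4*(4*y - 5)^2) + C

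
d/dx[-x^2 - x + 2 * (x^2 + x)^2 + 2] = 8*x^3 + 12*x^2 + 2*x - 1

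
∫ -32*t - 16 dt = -16*t^2 - 16*t + C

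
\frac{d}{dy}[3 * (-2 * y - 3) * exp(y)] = -6*y*exp(y) - 15*exp(y)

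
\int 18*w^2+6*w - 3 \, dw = 6*w^3 + 3*w^2 - 3*w + C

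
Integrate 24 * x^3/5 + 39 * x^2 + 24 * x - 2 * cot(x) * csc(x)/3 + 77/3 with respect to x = 6*x^4/5 + 13*x^3 + 12*x^2 + 77*x/3 + 2/(3*sin(x)) + C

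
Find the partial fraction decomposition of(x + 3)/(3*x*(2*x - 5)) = 11/(15*(2*x - 5)) - 1/(5*x)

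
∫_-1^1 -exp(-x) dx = -E + exp(-1)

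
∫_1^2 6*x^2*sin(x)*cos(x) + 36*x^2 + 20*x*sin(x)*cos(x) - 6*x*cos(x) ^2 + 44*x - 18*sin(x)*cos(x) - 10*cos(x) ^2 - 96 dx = 2*cos(2) - 23*cos(4)/2 + 89/2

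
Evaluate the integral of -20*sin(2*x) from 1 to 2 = 10*cos(4) - 10*cos(2)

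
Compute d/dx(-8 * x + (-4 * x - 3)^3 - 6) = -192*x^2 - 288*x - 116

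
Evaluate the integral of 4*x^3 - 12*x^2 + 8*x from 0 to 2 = 0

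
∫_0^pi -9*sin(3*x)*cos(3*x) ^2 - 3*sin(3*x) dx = -4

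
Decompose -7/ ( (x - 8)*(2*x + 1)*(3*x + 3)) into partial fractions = 28/(51*(2*x + 1)) - 7/(27*(x + 1)) - 7/(459*(x - 8))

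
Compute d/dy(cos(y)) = -sin(y)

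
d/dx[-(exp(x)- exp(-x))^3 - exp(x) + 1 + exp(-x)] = (-3*exp(6*x) + 2*exp(4*x) + 2*exp(2*x) - 3)*exp(-3*x)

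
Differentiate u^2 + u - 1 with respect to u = 2*u + 1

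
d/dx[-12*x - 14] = -12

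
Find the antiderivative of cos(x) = sin(x) + C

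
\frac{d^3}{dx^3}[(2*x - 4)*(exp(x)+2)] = 2*x*exp(x) + 2*exp(x)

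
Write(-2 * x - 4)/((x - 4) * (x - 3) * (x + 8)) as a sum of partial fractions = 1/(11*(x + 8)) + 10/(11*(x - 3)) - 1/(x - 4)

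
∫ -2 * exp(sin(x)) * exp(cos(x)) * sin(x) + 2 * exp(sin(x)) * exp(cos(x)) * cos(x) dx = 2*exp(sqrt(2)*sin(x + pi/4)) + C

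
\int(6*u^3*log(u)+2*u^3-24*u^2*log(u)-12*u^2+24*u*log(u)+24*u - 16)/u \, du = 2*(u - 2)^3*log(u) + C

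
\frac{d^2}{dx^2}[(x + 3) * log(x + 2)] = (x + 1)/(x^2 + 4*x + 4)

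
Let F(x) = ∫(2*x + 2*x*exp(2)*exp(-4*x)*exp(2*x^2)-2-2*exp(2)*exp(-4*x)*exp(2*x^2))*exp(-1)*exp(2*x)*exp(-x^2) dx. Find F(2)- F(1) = E - exp(-1)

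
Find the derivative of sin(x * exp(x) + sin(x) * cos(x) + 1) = (x*exp(x) + exp(x) - 2*sin(x)^2 + 1)*cos(x*exp(x) + sin(x)*cos(x) + 1)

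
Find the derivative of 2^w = 2^w*log(2)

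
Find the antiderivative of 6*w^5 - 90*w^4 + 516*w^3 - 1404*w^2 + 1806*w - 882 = w^6 - 18*w^5 + 129*w^4 - 468*w^3 + 903*w^2 - 882*w + C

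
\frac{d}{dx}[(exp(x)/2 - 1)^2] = exp(2*x)/2 - exp(x)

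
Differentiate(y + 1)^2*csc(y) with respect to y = (-y^2*cos(y)/sin(y) + 2*y - 2*y*cos(y)/sin(y) + 2 - cos(y)/sin(y))/sin(y)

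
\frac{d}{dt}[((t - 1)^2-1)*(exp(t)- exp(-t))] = (t^2*exp(2*t) + t^2 - 4*t - 2*exp(2*t) + 2)*exp(-t)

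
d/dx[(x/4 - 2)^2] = x/8 - 1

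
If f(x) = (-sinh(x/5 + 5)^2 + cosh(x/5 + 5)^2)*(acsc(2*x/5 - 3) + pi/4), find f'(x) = -10/(4*x^2*sqrt(1 - 25/(4*x^2 - 60*x + 225)) - 60*x*sqrt(1 - 25/(4*x^2 - 60*x + 225)) + 225*sqrt(1 - 25/(4*x^2 - 60*x + 225)))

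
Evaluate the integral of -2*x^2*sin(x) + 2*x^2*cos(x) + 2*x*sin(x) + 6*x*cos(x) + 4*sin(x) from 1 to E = (cos(E) + sin(E))*(-2 + 2*E + 2*exp(2)) - 2*sin(1) - 2*cos(1)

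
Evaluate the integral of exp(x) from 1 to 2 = -E + exp(2)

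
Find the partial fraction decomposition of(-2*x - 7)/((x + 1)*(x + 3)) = 1/(2*(x + 3)) - 5/(2*(x + 1))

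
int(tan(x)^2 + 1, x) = tan(x) + C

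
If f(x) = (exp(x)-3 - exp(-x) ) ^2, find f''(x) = (4*exp(4*x) - 6*exp(3*x) + 6*exp(x) + 4)*exp(-2*x)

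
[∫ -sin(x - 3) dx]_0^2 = cos(1) - cos(3)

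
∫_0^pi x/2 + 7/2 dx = -9 + pi/2 + (pi/2 + 3)^2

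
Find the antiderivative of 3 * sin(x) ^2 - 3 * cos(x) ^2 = -3*sin(2*x)/2 + C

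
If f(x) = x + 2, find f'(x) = 1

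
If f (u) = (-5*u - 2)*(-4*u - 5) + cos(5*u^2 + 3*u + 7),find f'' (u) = -100*u^2*cos(5*u^2 + 3*u + 7) - 60*u*cos(5*u^2 + 3*u + 7) - 10*sin(5*u^2 + 3*u + 7) - 9*cos(5*u^2 + 3*u + 7) + 40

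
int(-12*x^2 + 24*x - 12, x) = -4*x^3 + 12*x^2 - 12*x + C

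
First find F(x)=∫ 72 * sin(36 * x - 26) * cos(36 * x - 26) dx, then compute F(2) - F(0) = cos(52)/2 - cos(92)/2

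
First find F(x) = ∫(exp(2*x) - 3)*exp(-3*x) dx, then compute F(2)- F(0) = -exp(-2) + exp(-6)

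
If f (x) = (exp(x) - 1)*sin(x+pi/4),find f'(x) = sqrt(2)*exp(x)*cos(x) - cos(x + pi/4)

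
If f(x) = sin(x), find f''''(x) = sin(x)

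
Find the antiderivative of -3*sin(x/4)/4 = 3*cos(x/4) + C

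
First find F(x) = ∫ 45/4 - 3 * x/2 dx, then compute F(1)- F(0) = 21/2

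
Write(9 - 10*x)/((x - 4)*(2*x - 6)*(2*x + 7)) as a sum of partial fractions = 88/(195*(2*x + 7)) + 21/(26*(x - 3)) - 31/(30*(x - 4))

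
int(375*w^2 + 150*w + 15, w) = 125*w^3 + 75*w^2 + 15*w + C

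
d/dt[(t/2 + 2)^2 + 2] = t/2 + 2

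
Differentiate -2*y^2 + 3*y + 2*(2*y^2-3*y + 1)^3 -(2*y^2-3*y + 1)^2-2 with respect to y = 96*y^5 - 360*y^4 + 512*y^3 - 342*y^2 + 102*y - 9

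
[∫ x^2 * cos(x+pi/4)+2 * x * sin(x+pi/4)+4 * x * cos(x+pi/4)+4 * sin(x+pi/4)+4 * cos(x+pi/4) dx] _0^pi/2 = -2*sqrt(2) + sqrt(2)*(pi/2 + 2)^2/2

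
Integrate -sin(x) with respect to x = cos(x) + C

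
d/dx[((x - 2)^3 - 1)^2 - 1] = 6*x^5 - 60*x^4 + 240*x^3 - 486*x^2 + 504*x - 216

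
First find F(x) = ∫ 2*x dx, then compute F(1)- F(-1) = 0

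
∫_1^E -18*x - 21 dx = -(5 + 3*E)^2 + 9*E + 55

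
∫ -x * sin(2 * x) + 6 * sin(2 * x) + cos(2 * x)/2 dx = (x/2 - 3)*cos(2*x) + C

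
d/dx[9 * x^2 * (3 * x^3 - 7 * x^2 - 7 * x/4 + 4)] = 135*x^4 - 252*x^3 - 189*x^2/4 + 72*x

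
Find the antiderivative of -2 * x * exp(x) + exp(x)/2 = (5 - 4*x)*exp(x)/2 + C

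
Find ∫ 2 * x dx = x^2 + C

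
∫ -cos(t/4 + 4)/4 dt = -sin(t/4 + 4) + C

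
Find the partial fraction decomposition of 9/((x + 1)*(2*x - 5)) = 18/(7*(2*x - 5)) - 9/(7*(x + 1))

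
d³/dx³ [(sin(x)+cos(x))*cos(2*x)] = 54*sqrt(2)*sin(x)^2*cos(x + pi/4) + 41*sin(x) - 13*cos(x)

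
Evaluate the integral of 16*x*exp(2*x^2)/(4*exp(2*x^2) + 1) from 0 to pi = -log(5) + log(1 + 4*exp(2*pi^2))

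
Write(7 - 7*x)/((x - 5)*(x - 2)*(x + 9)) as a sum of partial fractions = 5/(11*(x + 9)) + 7/(33*(x - 2)) - 2/(3*(x - 5))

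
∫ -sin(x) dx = cos(x) + C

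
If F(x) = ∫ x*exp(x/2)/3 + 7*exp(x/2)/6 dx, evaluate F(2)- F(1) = -5*exp(1/2)/3 + 7*E/3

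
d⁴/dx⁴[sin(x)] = sin(x)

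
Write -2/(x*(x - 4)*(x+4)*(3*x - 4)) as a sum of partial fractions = 27/(256*(3*x - 4)) + 1/(256*(x + 4)) - 1/(128*(x - 4)) - 1/(32*x)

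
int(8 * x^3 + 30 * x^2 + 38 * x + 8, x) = 2*x^4 + 10*x^3 + 19*x^2 + 8*x + C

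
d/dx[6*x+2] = 6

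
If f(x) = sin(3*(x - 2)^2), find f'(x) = 6*(x - 2)*cos(3*(x^2 - 4*x + 4))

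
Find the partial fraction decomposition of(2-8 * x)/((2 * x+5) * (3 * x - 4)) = -26/(23*(3*x - 4)) - 44/(23*(2*x + 5))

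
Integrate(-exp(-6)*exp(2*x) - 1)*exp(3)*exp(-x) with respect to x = -2*sinh(x - 3) + C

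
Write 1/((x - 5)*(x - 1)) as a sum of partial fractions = -1/(4*(x - 1)) + 1/(4*(x - 5))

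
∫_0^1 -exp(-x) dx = -1 + exp(-1)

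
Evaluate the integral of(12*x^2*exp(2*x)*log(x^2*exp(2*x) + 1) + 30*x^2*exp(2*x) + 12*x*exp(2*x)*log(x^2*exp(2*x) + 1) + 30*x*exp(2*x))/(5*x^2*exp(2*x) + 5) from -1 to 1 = -3*log(exp(-2) + 1) - 3*log(exp(-2) + 1)^2/5 + 3*log(1 + exp(2))^2/5 + 3*log(1 + exp(2))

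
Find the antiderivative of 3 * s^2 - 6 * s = s^3 - 3*s^2 + C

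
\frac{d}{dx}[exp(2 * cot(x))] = -2*exp(2/tan(x))/sin(x)^2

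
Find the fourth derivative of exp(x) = exp(x)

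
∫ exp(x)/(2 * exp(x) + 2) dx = log(exp(x) + 1)/2 + C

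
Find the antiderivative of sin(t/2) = -2*cos(t/2) + C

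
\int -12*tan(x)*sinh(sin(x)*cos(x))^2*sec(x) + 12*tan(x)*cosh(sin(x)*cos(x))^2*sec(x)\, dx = 12*sec(x) + C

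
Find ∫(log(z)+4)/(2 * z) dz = (log(z) + 4)^2/4 + C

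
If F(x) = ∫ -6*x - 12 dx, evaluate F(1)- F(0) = -15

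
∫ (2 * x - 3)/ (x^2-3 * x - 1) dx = log(-2*x^2 + 6*x + 2) + C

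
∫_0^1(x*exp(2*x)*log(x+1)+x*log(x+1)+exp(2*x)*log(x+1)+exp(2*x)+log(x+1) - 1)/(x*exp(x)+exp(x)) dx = (E - exp(-1))*log(2)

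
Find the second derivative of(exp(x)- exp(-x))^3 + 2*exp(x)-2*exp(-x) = (9*exp(6*x) - exp(4*x) + exp(2*x) - 9)*exp(-3*x)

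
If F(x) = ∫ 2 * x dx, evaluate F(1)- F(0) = 1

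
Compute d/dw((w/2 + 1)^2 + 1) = w/2 + 1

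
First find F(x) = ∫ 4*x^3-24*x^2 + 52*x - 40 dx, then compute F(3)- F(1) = 0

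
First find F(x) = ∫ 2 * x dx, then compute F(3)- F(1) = 8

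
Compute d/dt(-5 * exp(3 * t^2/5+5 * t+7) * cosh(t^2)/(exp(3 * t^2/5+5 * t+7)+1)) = -(10*t*exp(7)*exp(5*t)*exp(3*t^2/5)*sinh(t^2) + 10*t*sinh(t^2) + 6*t*cosh(t^2) + 25*cosh(t^2))*exp(7)*exp(5*t)*exp(3*t^2/5)/(exp(14)*exp(10*t)*exp(6*t^2/5) + 2*exp(7)*exp(5*t)*exp(3*t^2/5) + 1)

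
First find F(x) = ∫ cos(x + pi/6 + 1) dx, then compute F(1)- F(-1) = -1/2 + sin(pi/6 + 2)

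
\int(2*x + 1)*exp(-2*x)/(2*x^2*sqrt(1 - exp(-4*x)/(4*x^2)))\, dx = asec(2*x*exp(2*x)) + C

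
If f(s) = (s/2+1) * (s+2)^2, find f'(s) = 3*s^2/2 + 6*s + 6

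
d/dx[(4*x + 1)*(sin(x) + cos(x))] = -4*x*sin(x) + 4*x*cos(x) + 3*sin(x) + 5*cos(x)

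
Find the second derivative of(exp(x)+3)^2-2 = 4*exp(2*x) + 6*exp(x)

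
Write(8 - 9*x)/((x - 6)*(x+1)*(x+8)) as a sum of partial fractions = 40/(49*(x + 8)) - 17/(49*(x + 1)) - 23/(49*(x - 6))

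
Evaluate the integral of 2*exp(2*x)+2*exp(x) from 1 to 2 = -(1 + E)^2 + (1 + exp(2))^2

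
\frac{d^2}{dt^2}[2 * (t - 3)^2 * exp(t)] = 2*t^2*exp(t) - 4*t*exp(t) - 2*exp(t)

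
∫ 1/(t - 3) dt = log(3 - t) + C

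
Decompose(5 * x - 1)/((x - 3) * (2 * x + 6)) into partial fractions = 4/(3*(x + 3)) + 7/(6*(x - 3))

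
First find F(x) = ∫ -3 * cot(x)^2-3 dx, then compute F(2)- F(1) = -3*cot(1) + 3*cot(2)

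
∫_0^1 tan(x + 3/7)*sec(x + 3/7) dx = -sec(3/7) + sec(10/7)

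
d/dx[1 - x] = -1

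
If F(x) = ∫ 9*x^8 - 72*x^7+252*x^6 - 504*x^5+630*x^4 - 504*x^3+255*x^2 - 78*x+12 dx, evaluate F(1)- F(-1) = 520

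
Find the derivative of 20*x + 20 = 20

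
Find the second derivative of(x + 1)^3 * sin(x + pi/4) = -x^3*sin(x + pi/4) - 3*x^2*sin(x + pi/4) + 6*x^2*cos(x + pi/4) + 3*x*sin(x + pi/4) + 12*x*cos(x + pi/4) + 5*sin(x + pi/4) + 6*cos(x + pi/4)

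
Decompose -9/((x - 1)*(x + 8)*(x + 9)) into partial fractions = -9/(10*(x + 9)) + 1/(x + 8) - 1/(10*(x - 1))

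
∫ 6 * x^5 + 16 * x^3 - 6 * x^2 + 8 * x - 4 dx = x^6 + 4*x^4 - 2*x^3 + 4*x^2 - 4*x + C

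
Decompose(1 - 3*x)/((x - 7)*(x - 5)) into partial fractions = 7/(x - 5) - 10/(x - 7)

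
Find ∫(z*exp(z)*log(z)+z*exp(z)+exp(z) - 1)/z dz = (exp(z) - 1)*(log(z) + 1) + C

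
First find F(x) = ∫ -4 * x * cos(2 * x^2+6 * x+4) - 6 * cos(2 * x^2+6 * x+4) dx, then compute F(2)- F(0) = sin(4) - sin(24)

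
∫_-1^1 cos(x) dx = 2*sin(1)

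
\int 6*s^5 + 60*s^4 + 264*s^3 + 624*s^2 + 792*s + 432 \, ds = s^6 + 12*s^5 + 66*s^4 + 208*s^3 + 396*s^2 + 432*s + C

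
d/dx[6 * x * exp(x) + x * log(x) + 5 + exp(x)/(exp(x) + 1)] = (6*x*exp(3*x) + 12*x*exp(2*x) + 6*x*exp(x) + 6*exp(3*x) + exp(2*x)*log(x) + 13*exp(2*x) + 2*exp(x)*log(x) + 9*exp(x) + log(x) + 1)/(exp(2*x) + 2*exp(x) + 1)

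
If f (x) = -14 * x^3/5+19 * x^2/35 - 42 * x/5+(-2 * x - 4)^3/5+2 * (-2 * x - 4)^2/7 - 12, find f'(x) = -66*x^2/5 - 554*x/35 - 806/35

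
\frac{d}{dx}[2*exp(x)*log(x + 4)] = (2*x*exp(x)*log(x + 4) + 8*exp(x)*log(x + 4) + 2*exp(x))/(x + 4)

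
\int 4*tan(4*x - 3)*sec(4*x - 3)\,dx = sec(4*x - 3) + C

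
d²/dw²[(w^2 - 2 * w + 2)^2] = 12*w^2 - 24*w + 16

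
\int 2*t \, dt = t^2 + C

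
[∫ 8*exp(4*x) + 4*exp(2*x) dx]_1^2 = -2*exp(2) + 2*exp(8)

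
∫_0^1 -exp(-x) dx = -1 + exp(-1)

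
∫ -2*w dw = -w^2 + C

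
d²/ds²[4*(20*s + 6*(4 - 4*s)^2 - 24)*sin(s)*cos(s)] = -768*s^2*sin(2*s) + 1376*s*sin(2*s) + 1536*s*cos(2*s) - 192*sin(2*s) - 1376*cos(2*s)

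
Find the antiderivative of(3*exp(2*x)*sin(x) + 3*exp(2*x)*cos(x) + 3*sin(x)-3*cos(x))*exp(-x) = 6*sin(x)*sinh(x) + C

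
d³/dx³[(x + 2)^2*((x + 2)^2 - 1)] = 24*x + 48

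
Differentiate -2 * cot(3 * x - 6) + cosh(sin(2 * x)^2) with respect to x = 4*sin(2*x)*cos(2*x)*sinh(sin(2*x)^2) + 6*cot(3*x - 6)^2 + 6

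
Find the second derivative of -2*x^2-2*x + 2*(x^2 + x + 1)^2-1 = 24*x^2 + 24*x + 8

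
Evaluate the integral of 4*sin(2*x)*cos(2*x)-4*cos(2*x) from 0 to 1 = -1 + (-1 + sin(2))^2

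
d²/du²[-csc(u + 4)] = -2*cot(u + 4)^2*csc(u + 4) - csc(u + 4)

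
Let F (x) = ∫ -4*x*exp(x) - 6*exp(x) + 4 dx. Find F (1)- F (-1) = -6*E - 2*exp(-1) + 8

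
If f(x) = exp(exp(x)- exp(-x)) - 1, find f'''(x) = (exp(exp(x) - exp(-x)) - 3*exp(x + exp(x) - exp(-x)) + 4*exp(2*x + exp(x) - exp(-x)) + 4*exp(4*x + exp(x) - exp(-x)) + 3*exp(5*x + exp(x) - exp(-x)) + exp(6*x + exp(x) - exp(-x)))*exp(-3*x)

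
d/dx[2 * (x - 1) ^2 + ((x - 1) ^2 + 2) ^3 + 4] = 6*x^5 - 30*x^4 + 84*x^3 - 132*x^2 + 130*x - 58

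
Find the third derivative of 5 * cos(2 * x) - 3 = 40*sin(2*x)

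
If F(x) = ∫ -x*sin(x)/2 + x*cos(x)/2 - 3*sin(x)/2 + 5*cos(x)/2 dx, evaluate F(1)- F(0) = -2 + 5*cos(1)/2 + 5*sin(1)/2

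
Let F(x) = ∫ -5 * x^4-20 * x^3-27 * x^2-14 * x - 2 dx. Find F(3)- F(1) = -936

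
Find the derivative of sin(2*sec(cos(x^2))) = -4*x*sin(x^2)*cos(2*sec(cos(x^2)))*tan(cos(x^2))*sec(cos(x^2))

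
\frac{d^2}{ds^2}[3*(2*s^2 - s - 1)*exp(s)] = 6*s^2*exp(s) + 21*s*exp(s) + 3*exp(s)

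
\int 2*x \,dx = x^2 + C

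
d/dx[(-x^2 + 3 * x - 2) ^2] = 4*x^3 - 18*x^2 + 26*x - 12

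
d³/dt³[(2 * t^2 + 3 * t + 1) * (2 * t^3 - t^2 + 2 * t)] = 240*t^2 + 96*t + 18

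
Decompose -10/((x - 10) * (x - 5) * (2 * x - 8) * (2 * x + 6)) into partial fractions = 5/(1456*(x + 3)) - 5/(84*(x - 4)) + 1/(16*(x - 5)) - 1/(156*(x - 10))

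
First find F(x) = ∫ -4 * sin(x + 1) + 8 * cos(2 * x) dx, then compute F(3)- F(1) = -4*sin(2) + 4*cos(4) + 4*sin(6) - 4*cos(2)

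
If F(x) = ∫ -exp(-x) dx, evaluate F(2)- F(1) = -exp(-1) + exp(-2)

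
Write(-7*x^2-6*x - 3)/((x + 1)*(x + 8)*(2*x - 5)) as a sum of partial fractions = -247/(147*(2*x - 5)) - 403/(147*(x + 8)) + 4/(49*(x + 1))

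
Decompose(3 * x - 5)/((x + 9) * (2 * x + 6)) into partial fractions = 8/(3*(x + 9)) - 7/(6*(x + 3))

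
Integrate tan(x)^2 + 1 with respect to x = tan(x) + C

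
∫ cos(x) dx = sin(x) + C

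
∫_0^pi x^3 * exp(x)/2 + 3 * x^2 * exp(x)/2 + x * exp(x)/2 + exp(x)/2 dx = (pi + pi^3)*exp(pi)/2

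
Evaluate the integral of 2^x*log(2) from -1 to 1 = 3/2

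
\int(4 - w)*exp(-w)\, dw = (w - 3)*exp(-w) + C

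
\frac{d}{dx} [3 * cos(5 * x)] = -15*sin(5*x)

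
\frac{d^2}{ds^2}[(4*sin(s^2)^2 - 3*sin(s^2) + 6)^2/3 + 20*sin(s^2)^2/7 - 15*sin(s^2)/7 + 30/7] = -256*s^2*(1 - cos(2*s^2))^2/3 + 564*s^2*sin(s^2)/7 - 72*s^2*sin(3*s^2) + 328*s^2*cos(2*s^2)/7 + 128*s^2 + 1142*sin(2*s^2)/21 - 16*sin(4*s^2)/3 - 282*cos(s^2)/7 + 12*cos(3*s^2)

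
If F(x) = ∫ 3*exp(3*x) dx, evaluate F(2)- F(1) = -exp(3) + exp(6)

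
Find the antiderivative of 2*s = s^2 + C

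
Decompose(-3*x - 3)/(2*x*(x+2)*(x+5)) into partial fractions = 2/(5*(x + 5)) - 1/(4*(x + 2)) - 3/(20*x)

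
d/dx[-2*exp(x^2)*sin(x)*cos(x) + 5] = -2*(x*sin(2*x) + cos(2*x))*exp(x^2)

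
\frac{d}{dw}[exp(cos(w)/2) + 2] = -exp(cos(w)/2)*sin(w)/2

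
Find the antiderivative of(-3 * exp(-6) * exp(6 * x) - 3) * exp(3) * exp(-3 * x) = -2*sinh(3*x - 3) + C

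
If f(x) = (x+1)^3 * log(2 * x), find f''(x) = (6*x^3*log(x) + 6*x^3*log(2) + 5*x^3 + 6*x^2*log(x) + 6*x^2*log(2) + 9*x^2 + 3*x - 1)/x^2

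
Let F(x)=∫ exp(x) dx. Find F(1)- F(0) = -1 + E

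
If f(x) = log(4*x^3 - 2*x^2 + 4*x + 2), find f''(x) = (-12*x^4 + 8*x^3 - 2*x^2 + 16*x - 6)/(4*x^6 - 4*x^5 + 9*x^4 + 2*x^2 + 4*x + 1)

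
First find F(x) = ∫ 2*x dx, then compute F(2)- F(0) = 4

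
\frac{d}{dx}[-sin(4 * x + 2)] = -4*cos(4*x + 2)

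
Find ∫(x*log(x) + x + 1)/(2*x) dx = (x + 1)*log(x)/2 + C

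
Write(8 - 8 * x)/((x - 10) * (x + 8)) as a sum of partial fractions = -4/(x + 8) - 4/(x - 10)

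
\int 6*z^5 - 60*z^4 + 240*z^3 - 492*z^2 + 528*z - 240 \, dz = z^6 - 12*z^5 + 60*z^4 - 164*z^3 + 264*z^2 - 240*z + C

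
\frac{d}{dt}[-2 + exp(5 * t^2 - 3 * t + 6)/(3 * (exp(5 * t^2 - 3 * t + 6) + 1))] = (10*t*exp(5*t^2 - 3*t + 6) - 3*exp(5*t^2 - 3*t + 6))/(3 + 6*exp(6)*exp(-3*t)*exp(5*t^2) + 3*exp(12)*exp(-6*t)*exp(10*t^2))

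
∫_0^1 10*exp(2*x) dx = -5 + 5*exp(2)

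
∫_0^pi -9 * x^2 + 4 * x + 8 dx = (-1 + (-1 + pi)^2)*(-3*pi - 4)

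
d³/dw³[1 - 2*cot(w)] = 12*cot(w)^4 + 16*cot(w)^2 + 4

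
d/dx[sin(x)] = cos(x)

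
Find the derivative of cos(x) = -sin(x)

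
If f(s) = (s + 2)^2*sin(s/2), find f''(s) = -s^2*sin(s/2)/4 - s*sin(s/2) + 2*s*cos(s/2) + sin(s/2) + 4*cos(s/2)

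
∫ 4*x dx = 2*x^2 + C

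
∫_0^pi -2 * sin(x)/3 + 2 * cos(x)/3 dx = -4/3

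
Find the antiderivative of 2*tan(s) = 2*log(sec(s)) + C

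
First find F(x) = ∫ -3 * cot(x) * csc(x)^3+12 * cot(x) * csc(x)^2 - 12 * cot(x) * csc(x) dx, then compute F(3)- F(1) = -(-2 + csc(1))^3 + (-2 + csc(3))^3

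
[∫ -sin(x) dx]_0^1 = -1 + cos(1)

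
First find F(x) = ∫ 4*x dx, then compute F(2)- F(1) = 6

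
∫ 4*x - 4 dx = 2*x^2 - 4*x + C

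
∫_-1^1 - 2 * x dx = 0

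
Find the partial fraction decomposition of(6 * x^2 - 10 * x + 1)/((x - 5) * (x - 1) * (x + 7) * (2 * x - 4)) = -365/(1728*(x + 7)) - 3/(64*(x - 1)) - 5/(54*(x - 2)) + 101/(288*(x - 5))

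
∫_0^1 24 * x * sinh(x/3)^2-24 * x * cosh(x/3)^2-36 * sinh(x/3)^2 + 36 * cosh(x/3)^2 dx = 24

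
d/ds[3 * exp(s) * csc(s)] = 3*(1 - cos(s)/sin(s))*exp(s)/sin(s)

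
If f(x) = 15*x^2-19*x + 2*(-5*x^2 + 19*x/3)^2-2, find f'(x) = 200*x^3 - 380*x^2 + 1714*x/9 - 19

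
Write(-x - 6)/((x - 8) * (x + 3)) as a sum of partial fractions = 3/(11*(x + 3)) - 14/(11*(x - 8))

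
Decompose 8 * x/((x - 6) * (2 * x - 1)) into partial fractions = -8/(11*(2*x - 1)) + 48/(11*(x - 6))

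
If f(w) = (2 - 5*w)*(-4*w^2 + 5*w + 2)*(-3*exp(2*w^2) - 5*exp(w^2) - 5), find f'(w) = -240*w^4*exp(2*w^2) - 200*w^4*exp(w^2) + 396*w^3*exp(2*w^2) + 330*w^3*exp(w^2) - 180*w^2*exp(2*w^2) - 300*w^2*exp(w^2) - 300*w^2 + 150*w*exp(2*w^2) + 290*w*exp(w^2) + 330*w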